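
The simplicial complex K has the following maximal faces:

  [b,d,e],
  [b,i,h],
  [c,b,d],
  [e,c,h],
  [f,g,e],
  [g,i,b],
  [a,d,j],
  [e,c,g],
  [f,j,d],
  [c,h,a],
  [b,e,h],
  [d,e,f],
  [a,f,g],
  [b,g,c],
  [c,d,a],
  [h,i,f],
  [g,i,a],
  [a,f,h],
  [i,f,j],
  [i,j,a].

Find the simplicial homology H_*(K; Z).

Take the total order a < b < c < d < e < f < g < h < i < j on the vertex set. Then K (dimension 2) consists of the simplices:

  0-simplices (10): a, b, c, d, e, f, g, h, i, j
  1-simplices (30): ac, ad, af, ag, ah, ai, aj, bc, bd, be, bg, bh, bi, cd, ce, cg, ch, de, df, dj, ef, eg, eh, fg, fh, fi, fj, gi, hi, ij
  2-simplices (20): acd, ach, adj, afg, afh, agi, aij, bcd, bcg, bde, beh, bgi, bhi, ceg, ceh, def, dfj, efg, fhi, fij

Hence C_0 ≅ Z^10, C_1 ≅ Z^30, C_2 ≅ Z^20.

∂_1: C_1 → C_0 is given by ∂[p,q] = [q] − [p]. For instance
  ∂bi = i − b.
The resulting 10×30 matrix has rank 9, and its Smith normal form has invariant factors (1,1,1,1,1,1,1,1,1).

∂_2: C_2 → C_1 acts by ∂[p,q,r] = [q,r] − [p,r] + [p,q]. For instance
  ∂afg = fg − ag + af,
  ∂bcg = cg − bg + bc.
This gives a 30×20 integer matrix of rank 20; reducing to Smith normal form yields diagonal entries (1,1,1,1,1,1,1,1,1,1,1,1,1,1,1,1,1,1,1,2).

Reading off H_k = ker ∂_k / im ∂_{k+1}:

  H_0: rank C_0 − rank ∂_1 = 10 − 9 = 1, and the invariant factors of ∂_1 are all 1, so H_0 = Z.
  H_1: rank ker ∂_1 − rank ∂_2 = (30 − 9) − 20 = 1, and ∂_2 has invariant factor 2 > 1, so H_1 = Z ⊕ Z/2Z.
  H_2: rank ker ∂_2 − rank ∂_3 = (20 − 20) − 0 = 0, and there is no ∂_3, so H_2 = 0.

As a check, the Euler characteristic is 10 − 30 + 20 = 0, which agrees with 1 − 1 + 0 = 0.

H_0 ≅ Z,  H_1 ≅ Z ⊕ Z/2Z,  H_2 = 0.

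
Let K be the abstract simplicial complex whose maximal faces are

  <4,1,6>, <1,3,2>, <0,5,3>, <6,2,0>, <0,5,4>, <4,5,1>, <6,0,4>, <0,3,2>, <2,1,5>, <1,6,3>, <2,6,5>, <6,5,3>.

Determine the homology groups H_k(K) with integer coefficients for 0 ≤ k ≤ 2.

H_0 = Z,  H_1 = Z/2,  H_2 = 0.

Order the vertices as 0 < 1 < 2 < 3 < 4 < 5 < 6. Listing each simplex with vertices in this order, K has dimension 2 with simplices:

  0-simplices (7): [0], [1], [2], [3], [4], [5], [6]
  1-simplices (18): [0,2], [0,3], [0,4], [0,5], [0,6], [1,2], [1,3], [1,4], [1,5], [1,6], [2,3], [2,5], [2,6], [3,5], [3,6], [4,5], [4,6], [5,6]
  2-simplices (12): [0,2,3], [0,2,6], [0,3,5], [0,4,5], [0,4,6], [1,2,3], [1,2,5], [1,3,6], [1,4,5], [1,4,6], [2,5,6], [3,5,6]

Hence C_0 ≅ Z^7, C_1 ≅ Z^18, C_2 ≅ Z^12.

Boundary ∂_1: C_1 → C_0 sends each edge [p,q] (with p < q) to q − p. For instance
  ∂[1,5] = [5] − [1].
The 7×18 boundary matrix has rank 6 and Smith normal form diag(1,1,1,1,1,1).

Boundary ∂_2: C_2 → C_1 acts by ∂[p,q,r] = [q,r] − [p,r] + [p,q]. For instance
  ∂[3,5,6] = [5,6] − [3,6] + [3,5],
  ∂[2,5,6] = [5,6] − [2,6] + [2,5].
The resulting 18×12 matrix has rank 12, and its Smith normal form has invariant factors (1,1,1,1,1,1,1,1,1,1,1,2).

From H_k ≅ ker(∂_k) / im(∂_{k+1}) we obtain:

  H_0: rank C_0 − rank ∂_1 = 7 − 6 = 1, and the invariant factors of ∂_1 are all 1, so H_0 = Z.
  H_1: rank ker ∂_1 − rank ∂_2 = (18 − 6) − 12 = 0, and ∂_2 has invariant factor 2 > 1, so H_1 = Z/2.
  H_2: rank ker ∂_2 − rank ∂_3 = (12 − 12) − 0 = 0, and there is no ∂_3, so H_2 = 0.

As a check, the Euler characteristic is 7 − 18 + 12 = 1, which agrees with 1 − 0 + 0 = 1.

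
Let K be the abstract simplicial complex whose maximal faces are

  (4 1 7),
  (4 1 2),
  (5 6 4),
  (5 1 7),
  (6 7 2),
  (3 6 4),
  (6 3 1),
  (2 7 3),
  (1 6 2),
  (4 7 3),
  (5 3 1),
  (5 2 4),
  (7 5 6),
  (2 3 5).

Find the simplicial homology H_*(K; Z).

H_0 ≅ Z,  H_1 ≅ Z^2,  H_2 ≅ Z.

We work with the vertex ordering 1 < 2 < 3 < 4 < 5 < 6 < 7. The simplices of K, each written with vertices in increasing order, are:

  0-simplices (7): [1], [2], [3], [4], [5], [6], [7]
  1-simplices (21): [1,2], [1,3], [1,4], [1,5], [1,6], [1,7], [2,3], [2,4], [2,5], [2,6], [2,7], [3,4], [3,5], [3,6], [3,7], [4,5], [4,6], [4,7], [5,6], [5,7], [6,7]
  2-simplices (14): [1,2,4], [1,2,6], [1,3,5], [1,3,6], [1,4,7], [1,5,7], [2,3,5], [2,3,7], [2,4,5], [2,6,7], [3,4,6], [3,4,7], [4,5,6], [5,6,7]

giving chain groups C_0 ≅ Z^7, C_1 ≅ Z^21, C_2 ≅ Z^14.

The boundary map ∂_1: C_1 → C_0 is given by ∂[p,q] = [q] − [p].
The 7×21 boundary matrix has rank 6 and Smith normal form diag(1,1,1,1,1,1).

Boundary ∂_2: C_2 → C_1 sends each 2-simplex [p,q,r] to [q,r] − [p,r] + [p,q]. For instance
  ∂[1,2,4] = [2,4] − [1,4] + [1,2],
  ∂[3,4,7] = [4,7] − [3,7] + [3,4].
The resulting 21×14 matrix has rank 13, and its Smith normal form has invariant factors (1,1,1,1,1,1,1,1,1,1,1,1,1).

Reading off H_k = ker ∂_k / im ∂_{k+1}:

  H_0: rank C_0 − rank ∂_1 = 7 − 6 = 1, and the invariant factors of ∂_1 are all 1, so H_0 ≅ Z.
  H_1: rank ker ∂_1 − rank ∂_2 = (21 − 6) − 13 = 2, and the invariant factors of ∂_2 are all 1, so H_1 ≅ Z^2.
  H_2: rank ker ∂_2 − rank ∂_3 = (14 − 13) − 0 = 1, and there is no ∂_3, so H_2 ≅ Z.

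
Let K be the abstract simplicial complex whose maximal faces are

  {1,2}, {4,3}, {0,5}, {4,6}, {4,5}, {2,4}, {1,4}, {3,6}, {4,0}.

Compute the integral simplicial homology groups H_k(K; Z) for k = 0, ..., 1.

H_0 = Z,  H_1 = Z^3.

We work with the vertex ordering 0 < 1 < 2 < 3 < 4 < 5 < 6. The simplices of K, each written with vertices in increasing order, are:

  0-simplices (7): [0], [1], [2], [3], [4], [5], [6]
  1-simplices (9): [0,4], [0,5], [1,2], [1,4], [2,4], [3,4], [3,6], [4,5], [4,6]

giving chain groups C_0 ≅ Z^7, C_1 ≅ Z^9.

The boundary map ∂_1: C_1 → C_0 maps an edge to its endpoints' difference, ∂[p,q] = q − p. For instance
  ∂[2,4] = [4] − [2].
The resulting 7×9 matrix has rank 6, and its Smith normal form has invariant factors (1,1,1,1,1,1).

Computing H_k = (kernel of ∂_k) / (image of ∂_{k+1}):

  H_0: rank C_0 − rank ∂_1 = 7 − 6 = 1, and the invariant factors of ∂_1 are all 1, so H_0 ≅ Z.
  H_1: rank ker ∂_1 − rank ∂_2 = (9 − 6) − 0 = 3, and there is no ∂_2, so H_1 ≅ Z^3.

(K is a triangulation of a wedge of 3 circles.)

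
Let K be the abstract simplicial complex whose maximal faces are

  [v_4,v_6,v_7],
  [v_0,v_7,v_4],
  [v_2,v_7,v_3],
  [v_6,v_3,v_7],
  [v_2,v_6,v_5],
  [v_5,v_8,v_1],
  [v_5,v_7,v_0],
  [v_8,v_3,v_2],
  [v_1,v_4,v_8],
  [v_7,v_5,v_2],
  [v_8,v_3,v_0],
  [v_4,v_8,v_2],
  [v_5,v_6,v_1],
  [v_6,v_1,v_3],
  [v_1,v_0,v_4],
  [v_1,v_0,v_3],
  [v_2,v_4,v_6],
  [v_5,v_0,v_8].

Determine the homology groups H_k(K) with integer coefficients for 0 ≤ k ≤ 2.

H_0 = Z,  H_1 = Z × Z/2,  H_2 = 0.

Fix the vertex order v_0 < v_1 < v_2 < v_3 < v_4 < v_5 < v_6 < v_7 < v_8 and write every simplex with vertices in increasing order. Then dim K = 2 and the simplices of K are:

  0-simplices (9): [v_0], [v_1], [v_2], [v_3], [v_4], [v_5], [v_6], [v_7], [v_8]
  1-simplices (27): (27 of them)
  2-simplices (18): (18 of them)

Hence C_0 ≅ Z^9, C_1 ≅ Z^27, C_2 ≅ Z^18.

The boundary map ∂_1: C_1 → C_0 is given by ∂[p,q] = [q] − [p]. For instance
  ∂[v_0,v_4] = [v_4] − [v_0].
The 9×27 boundary matrix has rank 8 and Smith normal form diag(1,1,1,1,1,1,1,1).

Boundary ∂_2: C_2 → C_1 maps a triangle to the signed sum of its edges. For instance
  ∂[v_0,v_1,v_4] = [v_1,v_4] − [v_0,v_4] + [v_0,v_1],
  ∂[v_2,v_5,v_6] = [v_5,v_6] − [v_2,v_6] + [v_2,v_5].
As a 27×18 matrix over Z this has rank 18, with invariant factors (1,1,1,1,1,1,1,1,1,1,1,1,1,1,1,1,1,2).

From H_k ≅ ker(∂_k) / im(∂_{k+1}) we obtain:

  H_0: rank C_0 − rank ∂_1 = 9 − 8 = 1, and the invariant factors of ∂_1 are all 1, so H_0 = Z.
  H_1: rank ker ∂_1 − rank ∂_2 = (27 − 8) − 18 = 1, and ∂_2 has invariant factor 2 > 1, so H_1 = Z × Z/2.
  H_2: rank ker ∂_2 − rank ∂_3 = (18 − 18) − 0 = 0, and there is no ∂_3, so H_2 = 0.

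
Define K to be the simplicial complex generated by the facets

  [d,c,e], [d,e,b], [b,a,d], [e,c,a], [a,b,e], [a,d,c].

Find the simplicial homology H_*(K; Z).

Order the vertices as a < b < c < d < e. Listing each simplex with vertices in this order, K has dimension 2 with simplices:

  0-simplices (5): a, b, c, d, e
  1-simplices (9): ab, ac, ad, ae, bd, be, cd, ce, de
  2-simplices (6): abd, abe, acd, ace, bde, cde

Hence C_0 ≅ Z^5, C_1 ≅ Z^9, C_2 ≅ Z^6.

The boundary map ∂_1: C_1 → C_0 is given by ∂[p,q] = [q] − [p]. For instance
  ∂ad = d − a.
The 5×9 boundary matrix has rank 4 and Smith normal form diag(1,1,1,1).

Boundary ∂_2: C_2 → C_1 maps a triangle to the signed sum of its edges. For instance
  ∂abd = bd − ad + ab,
  ∂abe = be − ae + ab.
The 9×6 boundary matrix has rank 5 and Smith normal form diag(1,1,1,1,1).

From H_k ≅ ker(∂_k) / im(∂_{k+1}) we obtain:

  H_0: rank C_0 − rank ∂_1 = 5 − 4 = 1, and the invariant factors of ∂_1 are all 1, so H_0 ≅ Z.
  H_1: rank ker ∂_1 − rank ∂_2 = (9 − 4) − 5 = 0, and the invariant factors of ∂_2 are all 1, so H_1 ≅ 0.
  H_2: rank ker ∂_2 − rank ∂_3 = (6 − 5) − 0 = 1, and there is no ∂_3, so H_2 ≅ Z.

As a check, the Euler characteristic is 5 − 9 + 6 = 2, which agrees with 1 − 0 + 1 = 2.

H_0 = Z,  H_1 = 0,  H_2 = Z.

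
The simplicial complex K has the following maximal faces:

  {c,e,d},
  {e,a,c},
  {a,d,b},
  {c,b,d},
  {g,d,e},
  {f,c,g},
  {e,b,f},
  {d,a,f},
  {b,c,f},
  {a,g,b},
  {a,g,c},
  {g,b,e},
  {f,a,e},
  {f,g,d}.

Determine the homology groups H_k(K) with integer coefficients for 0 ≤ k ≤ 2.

Order the vertices as a < b < c < d < e < f < g. Listing each simplex with vertices in this order, K has dimension 2 with simplices:

  0-simplices (7): a, b, c, d, e, f, g
  1-simplices (21): ab, ac, ad, ae, af, ag, bc, bd, be, bf, bg, cd, ce, cf, cg, de, df, dg, ef, eg, fg
  2-simplices (14): abd, abg, ace, acg, adf, aef, bcd, bcf, bef, beg, cde, cfg, deg, dfg

so the chain groups are C_0 ≅ Z^7, C_1 ≅ Z^21, C_2 ≅ Z^14.

The boundary map ∂_1: C_1 → C_0 sends each edge [p,q] (with p < q) to q − p. For instance
  ∂dg = g − d.
The 7×21 boundary matrix has rank 6 and Smith normal form diag(1,1,1,1,1,1).

The boundary map ∂_2: C_2 → C_1 maps a triangle to the signed sum of its edges. For instance
  ∂abg = bg − ag + ab,
  ∂dfg = fg − dg + df.
This gives a 21×14 integer matrix of rank 13; reducing to Smith normal form yields diagonal entries (1,1,1,1,1,1,1,1,1,1,1,1,1).

Reading off H_k = ker ∂_k / im ∂_{k+1}:

  H_0: rank C_0 − rank ∂_1 = 7 − 6 = 1, and the invariant factors of ∂_1 are all 1, so H_0 = Z.
  H_1: rank ker ∂_1 − rank ∂_2 = (21 − 6) − 13 = 2, and the invariant factors of ∂_2 are all 1, so H_1 = Z^2.
  H_2: rank ker ∂_2 − rank ∂_3 = (14 − 13) − 0 = 1, and there is no ∂_3, so H_2 = Z.

H_0 ≅ Z,  H_1 ≅ Z^2,  H_2 ≅ Z.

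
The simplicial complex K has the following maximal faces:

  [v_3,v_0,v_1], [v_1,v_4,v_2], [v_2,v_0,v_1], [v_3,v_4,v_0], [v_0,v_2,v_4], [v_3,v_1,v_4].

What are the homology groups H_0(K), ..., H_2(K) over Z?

Order the vertices as v_0 < v_1 < v_2 < v_3 < v_4. Listing each simplex with vertices in this order, K has dimension 2 with simplices:

  0-simplices (5): [v_0], [v_1], [v_2], [v_3], [v_4]
  1-simplices (9): [v_0,v_1], [v_0,v_2], [v_0,v_3], [v_0,v_4], [v_1,v_2], [v_1,v_3], [v_1,v_4], [v_2,v_4], [v_3,v_4]
  2-simplices (6): [v_0,v_1,v_2], [v_0,v_1,v_3], [v_0,v_2,v_4], [v_0,v_3,v_4], [v_1,v_2,v_4], [v_1,v_3,v_4]

Hence C_0 ≅ Z^5, C_1 ≅ Z^9, C_2 ≅ Z^6.

∂_1: C_1 → C_0 maps an edge to its endpoints' difference, ∂[p,q] = q − p.
The 5×9 boundary matrix has rank 4 and Smith normal form diag(1,1,1,1).

∂_2: C_2 → C_1 maps a triangle to the signed sum of its edges. For instance
  ∂[v_1,v_3,v_4] = [v_3,v_4] − [v_1,v_4] + [v_1,v_3],
  ∂[v_0,v_1,v_3] = [v_1,v_3] − [v_0,v_3] + [v_0,v_1].
The resulting 9×6 matrix has rank 5, and its Smith normal form has invariant factors (1,1,1,1,1).

Computing H_k = (kernel of ∂_k) / (image of ∂_{k+1}):

  H_0: rank C_0 − rank ∂_1 = 5 − 4 = 1, and the invariant factors of ∂_1 are all 1, so H_0 ≅ Z.
  H_1: rank ker ∂_1 − rank ∂_2 = (9 − 4) − 5 = 0, and the invariant factors of ∂_2 are all 1, so H_1 ≅ 0.
  H_2: rank ker ∂_2 − rank ∂_3 = (6 − 5) − 0 = 1, and there is no ∂_3, so H_2 ≅ Z.

(K is a triangulation of the 2-sphere S^2.)

H_0 ≅ Z,  H_1 = 0,  H_2 ≅ Z.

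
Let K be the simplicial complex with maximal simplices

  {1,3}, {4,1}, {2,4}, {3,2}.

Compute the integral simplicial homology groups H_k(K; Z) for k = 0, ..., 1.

We work with the vertex ordering 1 < 2 < 3 < 4. The simplices of K, each written with vertices in increasing order, are:

  0-simplices (4): [1], [2], [3], [4]
  1-simplices (4): [1,3], [1,4], [2,3], [2,4]

giving chain groups C_0 ≅ Z^4, C_1 ≅ Z^4.

The boundary map ∂_1: C_1 → C_0 sends each edge [p,q] (with p < q) to q − p. For instance
  ∂[1,4] = [4] − [1].
This gives a 4×4 integer matrix of rank 3; reducing to Smith normal form yields diagonal entries (1,1,1).

Reading off H_k = ker ∂_k / im ∂_{k+1}:

  H_0: rank C_0 − rank ∂_1 = 4 − 3 = 1, and the invariant factors of ∂_1 are all 1, so H_0 = Z.
  H_1: rank ker ∂_1 − rank ∂_2 = (4 − 3) − 0 = 1, and there is no ∂_2, so H_1 = Z.

As a check, the Euler characteristic is 4 − 4 = 0, which agrees with 1 − 1 = 0.

H_0 ≅ Z,  H_1 ≅ Z.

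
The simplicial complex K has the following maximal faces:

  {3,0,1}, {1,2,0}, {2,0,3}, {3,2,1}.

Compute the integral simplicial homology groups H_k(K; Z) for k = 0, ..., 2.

H_0 = Z,  H_1 = 0,  H_2 = Z.

We work with the vertex ordering 0 < 1 < 2 < 3. The simplices of K, each written with vertices in increasing order, are:

  0-simplices (4): [0], [1], [2], [3]
  1-simplices (6): [0,1], [0,2], [0,3], [1,2], [1,3], [2,3]
  2-simplices (4): [0,1,2], [0,1,3], [0,2,3], [1,2,3]

giving chain groups C_0 ≅ Z^4, C_1 ≅ Z^6, C_2 ≅ Z^4.

Boundary ∂_1: C_1 → C_0 is given by ∂[p,q] = [q] − [p]. For instance
  ∂[2,3] = [3] − [2].
The 4×6 boundary matrix has rank 3 and Smith normal form diag(1,1,1).

∂_2: C_2 → C_1 maps a triangle to the signed sum of its edges. For instance
  ∂[0,1,2] = [1,2] − [0,2] + [0,1],
  ∂[0,2,3] = [2,3] − [0,3] + [0,2].
The resulting 6×4 matrix has rank 3, and its Smith normal form has invariant factors (1,1,1).

Reading off H_k = ker ∂_k / im ∂_{k+1}:

  H_0: rank C_0 − rank ∂_1 = 4 − 3 = 1, and the invariant factors of ∂_1 are all 1, so H_0 ≅ Z.
  H_1: rank ker ∂_1 − rank ∂_2 = (6 − 3) − 3 = 0, and the invariant factors of ∂_2 are all 1, so H_1 ≅ 0.
  H_2: rank ker ∂_2 − rank ∂_3 = (4 − 3) − 0 = 1, and there is no ∂_3, so H_2 ≅ Z.

As a check, the Euler characteristic is 4 − 6 + 4 = 2, which agrees with 1 − 0 + 1 = 2.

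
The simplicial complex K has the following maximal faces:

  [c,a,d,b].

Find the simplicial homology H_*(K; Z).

H_0 = Z,  H_1 = 0,  H_2 = 0,  H_3 = 0.

Take the total order a < b < c < d on the vertex set. Then K (dimension 3) consists of the simplices:

  0-simplices (4): a, b, c, d
  1-simplices (6): ab, ac, ad, bc, bd, cd
  2-simplices (4): abc, abd, acd, bcd
  3-simplices (1): abcd

Hence C_0 ≅ Z^4, C_1 ≅ Z^6, C_2 ≅ Z^4, C_3 ≅ Z^1.

Boundary ∂_1: C_1 → C_0 maps an edge to its endpoints' difference, ∂[p,q] = q − p.
The 4×6 boundary matrix has rank 3 and Smith normal form diag(1,1,1).

∂_2: C_2 → C_1 maps a triangle to the signed sum of its edges. For instance
  ∂abd = bd − ad + ab,
  ∂abc = bc − ac + ab.
The resulting 6×4 matrix has rank 3, and its Smith normal form has invariant factors (1,1,1).

Boundary ∂_3: C_3 → C_2 sends each 3-simplex σ to the alternating sum Σ_i (−1)^i (σ with its i-th vertex removed). For instance
  ∂abcd = bcd − acd + abd − abc.
This gives a 4×1 integer matrix of rank 1; reducing to Smith normal form yields diagonal entries (1).

Reading off H_k = ker ∂_k / im ∂_{k+1}:

  H_0: rank C_0 − rank ∂_1 = 4 − 3 = 1, and the invariant factors of ∂_1 are all 1, so H_0 ≅ Z.
  H_1: rank ker ∂_1 − rank ∂_2 = (6 − 3) − 3 = 0, and the invariant factors of ∂_2 are all 1, so H_1 ≅ 0.
  H_2: rank ker ∂_2 − rank ∂_3 = (4 − 3) − 1 = 0, and the invariant factors of ∂_3 are all 1, so H_2 ≅ 0.
  H_3: rank ker ∂_3 − rank ∂_4 = (1 − 1) − 0 = 0, and there is no ∂_4, so H_3 ≅ 0.

As a check, the Euler characteristic is 4 − 6 + 4 − 1 = 1, which agrees with 1 − 0 + 0 − 0 = 1.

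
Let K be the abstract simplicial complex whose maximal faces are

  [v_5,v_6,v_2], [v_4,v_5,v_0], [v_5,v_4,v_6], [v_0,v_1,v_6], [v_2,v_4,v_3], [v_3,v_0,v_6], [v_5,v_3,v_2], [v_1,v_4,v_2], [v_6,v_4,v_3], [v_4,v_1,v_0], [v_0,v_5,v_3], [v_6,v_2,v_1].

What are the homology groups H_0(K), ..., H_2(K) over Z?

H_0 = Z,  H_1 = Z/2Z,  H_2 = 0.

Take the total order v_0 < v_1 < v_2 < v_3 < v_4 < v_5 < v_6 on the vertex set. Then K (dimension 2) consists of the simplices:

  0-simplices (7): [v_0], [v_1], [v_2], [v_3], [v_4], [v_5], [v_6]
  1-simplices (18): (18 of them)
  2-simplices (12): (12 of them)

Hence C_0 ≅ Z^7, C_1 ≅ Z^18, C_2 ≅ Z^12.

Boundary ∂_1: C_1 → C_0 maps an edge to its endpoints' difference, ∂[p,q] = q − p.
The resulting 7×18 matrix has rank 6, and its Smith normal form has invariant factors (1,1,1,1,1,1).

Boundary ∂_2: C_2 → C_1 maps a triangle to the signed sum of its edges. For instance
  ∂[v_0,v_3,v_5] = [v_3,v_5] − [v_0,v_5] + [v_0,v_3],
  ∂[v_0,v_4,v_5] = [v_4,v_5] − [v_0,v_5] + [v_0,v_4].
The 18×12 boundary matrix has rank 12 and Smith normal form diag(1,1,1,1,1,1,1,1,1,1,1,2).

Now H_k = ker ∂_k / im ∂_{k+1}, so:

  H_0: rank C_0 − rank ∂_1 = 7 − 6 = 1, and the invariant factors of ∂_1 are all 1, so H_0 = Z.
  H_1: rank ker ∂_1 − rank ∂_2 = (18 − 6) − 12 = 0, and ∂_2 has invariant factor 2 > 1, so H_1 = Z/2Z.
  H_2: rank ker ∂_2 − rank ∂_3 = (12 − 12) − 0 = 0, and there is no ∂_3, so H_2 = 0.

(K is a triangulation of the real projective plane RP^2.)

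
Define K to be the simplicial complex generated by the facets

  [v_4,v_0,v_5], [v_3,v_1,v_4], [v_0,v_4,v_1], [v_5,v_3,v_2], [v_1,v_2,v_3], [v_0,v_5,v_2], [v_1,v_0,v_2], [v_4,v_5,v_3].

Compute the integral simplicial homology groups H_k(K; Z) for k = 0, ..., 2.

Order the vertices as v_0 < v_1 < v_2 < v_3 < v_4 < v_5. Listing each simplex with vertices in this order, K has dimension 2 with simplices:

  0-simplices (6): [v_0], [v_1], [v_2], [v_3], [v_4], [v_5]
  1-simplices (12): [v_0,v_1], [v_0,v_2], [v_0,v_4], [v_0,v_5], [v_1,v_2], [v_1,v_3], [v_1,v_4], [v_2,v_3], [v_2,v_5], [v_3,v_4], [v_3,v_5], [v_4,v_5]
  2-simplices (8): [v_0,v_1,v_2], [v_0,v_1,v_4], [v_0,v_2,v_5], [v_0,v_4,v_5], [v_1,v_2,v_3], [v_1,v_3,v_4], [v_2,v_3,v_5], [v_3,v_4,v_5]

Hence C_0 ≅ Z^6, C_1 ≅ Z^12, C_2 ≅ Z^8.

The boundary map ∂_1: C_1 → C_0 maps an edge to its endpoints' difference, ∂[p,q] = q − p. For instance
  ∂[v_1,v_2] = [v_2] − [v_1].
The 6×12 boundary matrix has rank 5 and Smith normal form diag(1,1,1,1,1).

Boundary ∂_2: C_2 → C_1 sends each 2-simplex [p,q,r] to [q,r] − [p,r] + [p,q]. For instance
  ∂[v_0,v_2,v_5] = [v_2,v_5] − [v_0,v_5] + [v_0,v_2],
  ∂[v_0,v_1,v_4] = [v_1,v_4] − [v_0,v_4] + [v_0,v_1].
This gives a 12×8 integer matrix of rank 7; reducing to Smith normal form yields diagonal entries (1,1,1,1,1,1,1).

From H_k ≅ ker(∂_k) / im(∂_{k+1}) we obtain:

  H_0: rank C_0 − rank ∂_1 = 6 − 5 = 1, and the invariant factors of ∂_1 are all 1, so H_0 ≅ Z.
  H_1: rank ker ∂_1 − rank ∂_2 = (12 − 5) − 7 = 0, and the invariant factors of ∂_2 are all 1, so H_1 ≅ 0.
  H_2: rank ker ∂_2 − rank ∂_3 = (8 − 7) − 0 = 1, and there is no ∂_3, so H_2 ≅ Z.

(K is a triangulation of the 2-sphere S^2.)

H_0 = Z,  H_1 = 0,  H_2 = Z.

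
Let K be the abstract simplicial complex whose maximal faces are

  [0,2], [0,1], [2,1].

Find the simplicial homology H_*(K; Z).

H_0 ≅ Z,  H_1 ≅ Z.

Fix the vertex order 0 < 1 < 2 and write every simplex with vertices in increasing order. Then dim K = 1 and the simplices of K are:

  0-simplices (3): [0], [1], [2]
  1-simplices (3): [0,1], [0,2], [1,2]

so the chain groups are C_0 ≅ Z^3, C_1 ≅ Z^3.

∂_1: C_1 → C_0 sends each edge [p,q] (with p < q) to q − p. For instance
  ∂[0,2] = [2] − [0].
The 3×3 boundary matrix has rank 2 and Smith normal form diag(1,1).

Reading off H_k = ker ∂_k / im ∂_{k+1}:

  H_0: rank C_0 − rank ∂_1 = 3 − 2 = 1, and the invariant factors of ∂_1 are all 1, so H_0 ≅ Z.
  H_1: rank ker ∂_1 − rank ∂_2 = (3 − 2) − 0 = 1, and there is no ∂_2, so H_1 ≅ Z.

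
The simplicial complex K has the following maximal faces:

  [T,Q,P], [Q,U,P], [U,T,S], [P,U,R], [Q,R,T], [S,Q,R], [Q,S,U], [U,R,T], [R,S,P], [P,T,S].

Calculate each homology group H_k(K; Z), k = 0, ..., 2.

K has 6 vertices, 15 edges, 10 triangles.
rank ∂_0 = 0, rank ∂_1 = 5 ⇒ b_0 = 6 − 0 − 5 = 1; all invariant factors of ∂_1 are 1 so no torsion. So H_0 ≅ Z.
rank ∂_1 = 5, rank ∂_2 = 10 ⇒ b_1 = 15 − 5 − 10 = 0; ∂_2 has invariant factor(s) [2] giving torsion. So H_1 ≅ Z_2.
rank ∂_2 = 10, rank ∂_3 = 0 ⇒ b_2 = 10 − 10 − 0 = 0. So H_2 ≅ 0.

H_0 = Z,  H_1 = Z_2,  H_2 = 0.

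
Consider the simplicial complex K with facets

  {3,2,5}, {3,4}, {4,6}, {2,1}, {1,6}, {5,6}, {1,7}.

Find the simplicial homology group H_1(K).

Order the vertices as 1 < 2 < 3 < 4 < 5 < 6 < 7. Listing each simplex with vertices in this order, K has dimension 2 with simplices:

  0-simplices (7): [1], [2], [3], [4], [5], [6], [7]
  1-simplices (9): [1,2], [1,6], [1,7], [2,3], [2,5], [3,4], [3,5], [4,6], [5,6]
  2-simplices (1): [2,3,5]

giving chain groups C_0 ≅ Z^7, C_1 ≅ Z^9, C_2 ≅ Z^1.

∂_1: C_1 → C_0 is given by ∂[p,q] = [q] − [p].
As a 7×9 matrix over Z this has rank 6, with invariant factors (1,1,1,1,1,1).

The boundary map ∂_2: C_2 → C_1 sends each 2-simplex [p,q,r] to [q,r] − [p,r] + [p,q]. For instance
  ∂[2,3,5] = [3,5] − [2,5] + [2,3].
As a 9×1 matrix over Z this has rank 1, with invariant factors (1).

Computing H_k = (kernel of ∂_k) / (image of ∂_{k+1}):

  H_1: rank ker ∂_1 − rank ∂_2 = (9 − 6) − 1 = 2, and the invariant factors of ∂_2 are all 1, so H_1 ≅ Z^2.

H_1 = Z^2.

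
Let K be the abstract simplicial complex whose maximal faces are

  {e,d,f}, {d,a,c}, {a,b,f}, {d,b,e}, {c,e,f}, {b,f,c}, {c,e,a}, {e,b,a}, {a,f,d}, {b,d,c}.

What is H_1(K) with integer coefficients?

Take the total order a < b < c < d < e < f on the vertex set. Then K (dimension 2) consists of the simplices:

  0-simplices (6): a, b, c, d, e, f
  1-simplices (15): ab, ac, ad, ae, af, bc, bd, be, bf, cd, ce, cf, de, df, ef
  2-simplices (10): abe, abf, acd, ace, adf, bcd, bcf, bde, cef, def

so the chain groups are C_0 ≅ Z^6, C_1 ≅ Z^15, C_2 ≅ Z^10.

∂_1: C_1 → C_0 maps an edge to its endpoints' difference, ∂[p,q] = q − p.
As a 6×15 matrix over Z this has rank 5, with invariant factors (1,1,1,1,1).

The boundary map ∂_2: C_2 → C_1 sends each 2-simplex [p,q,r] to [q,r] − [p,r] + [p,q]. For instance
  ∂abf = bf − af + ab,
  ∂ace = ce − ae + ac.
This gives a 15×10 integer matrix of rank 10; reducing to Smith normal form yields diagonal entries (1,1,1,1,1,1,1,1,1,2).

Computing H_k = (kernel of ∂_k) / (image of ∂_{k+1}):

  H_1: rank ker ∂_1 − rank ∂_2 = (15 − 5) − 10 = 0, and ∂_2 has invariant factor 2 > 1, so H_1 = Z/2.

H_1 ≅ Z/2.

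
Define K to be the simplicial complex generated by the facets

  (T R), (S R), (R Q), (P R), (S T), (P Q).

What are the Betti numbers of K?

Fix the vertex order P < Q < R < S < T and write every simplex with vertices in increasing order. Then dim K = 1 and the simplices of K are:

  0-simplices (5): P, Q, R, S, T
  1-simplices (6): PQ, PR, QR, RS, RT, ST

so the chain groups are C_0 ≅ Z^5, C_1 ≅ Z^6.

The boundary map ∂_1: C_1 → C_0 maps an edge to its endpoints' difference, ∂[p,q] = q − p.
This gives a 5×6 integer matrix of rank 4; reducing to Smith normal form yields diagonal entries (1,1,1,1).

Computing H_k = (kernel of ∂_k) / (image of ∂_{k+1}):

  H_0: rank C_0 − rank ∂_1 = 5 − 4 = 1, and the invariant factors of ∂_1 are all 1, so H_0 = Z.
  H_1: rank ker ∂_1 − rank ∂_2 = (6 − 4) − 0 = 2, and there is no ∂_2, so H_1 = Z^2.

Hence the Betti numbers are b_0 = 1, b_1 = 2.

b_0 = 1, b_1 = 2.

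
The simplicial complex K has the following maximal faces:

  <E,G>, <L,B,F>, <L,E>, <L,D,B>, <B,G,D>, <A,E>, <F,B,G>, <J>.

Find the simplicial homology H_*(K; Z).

Fix the vertex order A < B < D < E < F < G < J < L and write every simplex with vertices in increasing order. Then dim K = 2 and the simplices of K are:

  0-simplices (8): A, B, D, E, F, G, J, L
  1-simplices (11): AE, BD, BF, BG, BL, DG, DL, EG, EL, FG, FL
  2-simplices (4): BDG, BDL, BFG, BFL

Hence C_0 ≅ Z^8, C_1 ≅ Z^11, C_2 ≅ Z^4.

Boundary ∂_1: C_1 → C_0 maps an edge to its endpoints' difference, ∂[p,q] = q − p. For instance
  ∂EG = G − E.
As a 8×11 matrix over Z this has rank 6, with invariant factors (1,1,1,1,1,1).

The boundary map ∂_2: C_2 → C_1 sends each 2-simplex [p,q,r] to [q,r] − [p,r] + [p,q]. For instance
  ∂BFG = FG − BG + BF,
  ∂BDL = DL − BL + BD.
The 11×4 boundary matrix has rank 4 and Smith normal form diag(1,1,1,1).

From H_k ≅ ker(∂_k) / im(∂_{k+1}) we obtain:

  H_0: rank C_0 − rank ∂_1 = 8 − 6 = 2, and the invariant factors of ∂_1 are all 1, so H_0 = Z^2.
  H_1: rank ker ∂_1 − rank ∂_2 = (11 − 6) − 4 = 1, and the invariant factors of ∂_2 are all 1, so H_1 = Z.
  H_2: rank ker ∂_2 − rank ∂_3 = (4 − 4) − 0 = 0, and there is no ∂_3, so H_2 = 0.

H_0 ≅ Z^2,  H_1 ≅ Z,  H_2 = 0.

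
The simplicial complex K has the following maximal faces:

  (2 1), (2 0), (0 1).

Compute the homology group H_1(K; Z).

H_1 ≅ Z.

We work with the vertex ordering 0 < 1 < 2. The simplices of K, each written with vertices in increasing order, are:

  0-simplices (3): [0], [1], [2]
  1-simplices (3): [0,1], [0,2], [1,2]

Hence C_0 ≅ Z^3, C_1 ≅ Z^3.

The boundary map ∂_1: C_1 → C_0 maps an edge to its endpoints' difference, ∂[p,q] = q − p. For instance
  ∂[1,2] = [2] − [1].
The resulting 3×3 matrix has rank 2, and its Smith normal form has invariant factors (1,1).

Reading off H_k = ker ∂_k / im ∂_{k+1}:

  H_1: rank ker ∂_1 − rank ∂_2 = (3 − 2) − 0 = 1, and there is no ∂_2, so H_1 = Z.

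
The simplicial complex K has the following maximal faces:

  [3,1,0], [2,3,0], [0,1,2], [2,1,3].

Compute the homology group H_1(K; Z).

Take the total order 0 < 1 < 2 < 3 on the vertex set. Then K (dimension 2) consists of the simplices:

  0-simplices (4): [0], [1], [2], [3]
  1-simplices (6): [0,1], [0,2], [0,3], [1,2], [1,3], [2,3]
  2-simplices (4): [0,1,2], [0,1,3], [0,2,3], [1,2,3]

Hence C_0 ≅ Z^4, C_1 ≅ Z^6, C_2 ≅ Z^4.

Boundary ∂_1: C_1 → C_0 maps an edge to its endpoints' difference, ∂[p,q] = q − p. For instance
  ∂[0,1] = [1] − [0].
The 4×6 boundary matrix has rank 3 and Smith normal form diag(1,1,1).

∂_2: C_2 → C_1 sends each 2-simplex [p,q,r] to [q,r] − [p,r] + [p,q]. For instance
  ∂[0,2,3] = [2,3] − [0,3] + [0,2],
  ∂[1,2,3] = [2,3] − [1,3] + [1,2].
This gives a 6×4 integer matrix of rank 3; reducing to Smith normal form yields diagonal entries (1,1,1).

Computing H_k = (kernel of ∂_k) / (image of ∂_{k+1}):

  H_1: rank ker ∂_1 − rank ∂_2 = (6 − 3) − 3 = 0, and the invariant factors of ∂_2 are all 1, so H_1 = 0.

H_1 ≅ 0.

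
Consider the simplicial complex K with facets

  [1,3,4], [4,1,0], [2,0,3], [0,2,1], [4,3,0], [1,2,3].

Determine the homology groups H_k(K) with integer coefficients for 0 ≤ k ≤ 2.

H_0 ≅ Z,  H_1 = 0,  H_2 ≅ Z.

We work with the vertex ordering 0 < 1 < 2 < 3 < 4. The simplices of K, each written with vertices in increasing order, are:

  0-simplices (5): [0], [1], [2], [3], [4]
  1-simplices (9): [0,1], [0,2], [0,3], [0,4], [1,2], [1,3], [1,4], [2,3], [3,4]
  2-simplices (6): [0,1,2], [0,1,4], [0,2,3], [0,3,4], [1,2,3], [1,3,4]

Hence C_0 ≅ Z^5, C_1 ≅ Z^9, C_2 ≅ Z^6.

∂_1: C_1 → C_0 sends each edge [p,q] (with p < q) to q − p.
This gives a 5×9 integer matrix of rank 4; reducing to Smith normal form yields diagonal entries (1,1,1,1).

Boundary ∂_2: C_2 → C_1 acts by ∂[p,q,r] = [q,r] − [p,r] + [p,q]. For instance
  ∂[1,3,4] = [3,4] − [1,4] + [1,3],
  ∂[0,1,2] = [1,2] − [0,2] + [0,1].
The 9×6 boundary matrix has rank 5 and Smith normal form diag(1,1,1,1,1).

Reading off H_k = ker ∂_k / im ∂_{k+1}:

  H_0: rank C_0 − rank ∂_1 = 5 − 4 = 1, and the invariant factors of ∂_1 are all 1, so H_0 = Z.
  H_1: rank ker ∂_1 − rank ∂_2 = (9 − 4) − 5 = 0, and the invariant factors of ∂_2 are all 1, so H_1 = 0.
  H_2: rank ker ∂_2 − rank ∂_3 = (6 − 5) − 0 = 1, and there is no ∂_3, so H_2 = Z.

As a check, the Euler characteristic is 5 − 9 + 6 = 2, which agrees with 1 − 0 + 1 = 2.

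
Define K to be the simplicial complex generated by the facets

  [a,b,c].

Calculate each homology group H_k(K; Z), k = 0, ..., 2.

We work with the vertex ordering a < b < c. The simplices of K, each written with vertices in increasing order, are:

  0-simplices (3): a, b, c
  1-simplices (3): ab, ac, bc
  2-simplices (1): abc

so the chain groups are C_0 ≅ Z^3, C_1 ≅ Z^3, C_2 ≅ Z^1.

Boundary ∂_1: C_1 → C_0 sends each edge [p,q] (with p < q) to q − p. For instance
  ∂ab = b − a.
The resulting 3×3 matrix has rank 2, and its Smith normal form has invariant factors (1,1).

∂_2: C_2 → C_1 acts by ∂[p,q,r] = [q,r] − [p,r] + [p,q]. For instance
  ∂abc = bc − ac + ab.
The resulting 3×1 matrix has rank 1, and its Smith normal form has invariant factors (1).

From H_k ≅ ker(∂_k) / im(∂_{k+1}) we obtain:

  H_0: rank C_0 − rank ∂_1 = 3 − 2 = 1, and the invariant factors of ∂_1 are all 1, so H_0 = Z.
  H_1: rank ker ∂_1 − rank ∂_2 = (3 − 2) − 1 = 0, and the invariant factors of ∂_2 are all 1, so H_1 = 0.
  H_2: rank ker ∂_2 − rank ∂_3 = (1 − 1) − 0 = 0, and there is no ∂_3, so H_2 = 0.

As a check, the Euler characteristic is 3 − 3 + 1 = 1, which agrees with 1 − 0 + 0 = 1.

H_0 = Z,  H_1 = 0,  H_2 = 0.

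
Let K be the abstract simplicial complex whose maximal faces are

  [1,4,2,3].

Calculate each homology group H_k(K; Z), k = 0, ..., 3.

H_0 = Z,  H_1 = 0,  H_2 = 0,  H_3 = 0.

Fix the vertex order 1 < 2 < 3 < 4 and write every simplex with vertices in increasing order. Then dim K = 3 and the simplices of K are:

  0-simplices (4): [1], [2], [3], [4]
  1-simplices (6): [1,2], [1,3], [1,4], [2,3], [2,4], [3,4]
  2-simplices (4): [1,2,3], [1,2,4], [1,3,4], [2,3,4]
  3-simplices (1): [1,2,3,4]

so the chain groups are C_0 ≅ Z^4, C_1 ≅ Z^6, C_2 ≅ Z^4, C_3 ≅ Z^1.

∂_1: C_1 → C_0 is given by ∂[p,q] = [q] − [p]. For instance
  ∂[1,3] = [3] − [1].
The 4×6 boundary matrix has rank 3 and Smith normal form diag(1,1,1).

The boundary map ∂_2: C_2 → C_1 maps a triangle to the signed sum of its edges. For instance
  ∂[1,3,4] = [3,4] − [1,4] + [1,3],
  ∂[2,3,4] = [3,4] − [2,4] + [2,3].
The resulting 6×4 matrix has rank 3, and its Smith normal form has invariant factors (1,1,1).

The boundary map ∂_3: C_3 → C_2 sends each 3-simplex σ to the alternating sum Σ_i (−1)^i (σ with its i-th vertex removed). For instance
  ∂[1,2,3,4] = [2,3,4] − [1,3,4] + [1,2,4] − [1,2,3].
As a 4×1 matrix over Z this has rank 1, with invariant factors (1).

From H_k ≅ ker(∂_k) / im(∂_{k+1}) we obtain:

  H_0: rank C_0 − rank ∂_1 = 4 − 3 = 1, and the invariant factors of ∂_1 are all 1, so H_0 = Z.
  H_1: rank ker ∂_1 − rank ∂_2 = (6 − 3) − 3 = 0, and the invariant factors of ∂_2 are all 1, so H_1 = 0.
  H_2: rank ker ∂_2 − rank ∂_3 = (4 − 3) − 1 = 0, and the invariant factors of ∂_3 are all 1, so H_2 = 0.
  H_3: rank ker ∂_3 − rank ∂_4 = (1 − 1) − 0 = 0, and there is no ∂_4, so H_3 = 0.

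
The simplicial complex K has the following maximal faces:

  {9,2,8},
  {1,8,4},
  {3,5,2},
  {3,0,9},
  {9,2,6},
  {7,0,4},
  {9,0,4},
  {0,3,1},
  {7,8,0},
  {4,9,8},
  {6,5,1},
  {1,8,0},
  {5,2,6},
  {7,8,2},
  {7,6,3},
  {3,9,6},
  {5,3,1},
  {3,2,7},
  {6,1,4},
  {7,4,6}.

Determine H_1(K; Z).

Take the total order 0 < 1 < 2 < 3 < 4 < 5 < 6 < 7 < 8 < 9 on the vertex set. Then K (dimension 2) consists of the simplices:

  0-simplices (10): [0], [1], [2], [3], [4], [5], [6], [7], [8], [9]
  1-simplices (30): (30 of them)
  2-simplices (20): (20 of them)

Hence C_0 ≅ Z^10, C_1 ≅ Z^30, C_2 ≅ Z^20.

Boundary ∂_1: C_1 → C_0 is given by ∂[p,q] = [q] − [p]. For instance
  ∂[7,8] = [8] − [7].
The resulting 10×30 matrix has rank 9, and its Smith normal form has invariant factors (1,1,1,1,1,1,1,1,1).

Boundary ∂_2: C_2 → C_1 maps a triangle to the signed sum of its edges. For instance
  ∂[0,4,7] = [4,7] − [0,7] + [0,4],
  ∂[2,5,6] = [5,6] − [2,6] + [2,5].
As a 30×20 matrix over Z this has rank 20, with invariant factors (1,1,1,1,1,1,1,1,1,1,1,1,1,1,1,1,1,1,1,2).

Now H_k = ker ∂_k / im ∂_{k+1}, so:

  H_1: rank ker ∂_1 − rank ∂_2 = (30 − 9) − 20 = 1, and ∂_2 has invariant factor 2 > 1, so H_1 = Z ⊕ Z/2Z.

(K is a triangulation of the Klein bottle.)

H_1 ≅ Z ⊕ Z/2Z.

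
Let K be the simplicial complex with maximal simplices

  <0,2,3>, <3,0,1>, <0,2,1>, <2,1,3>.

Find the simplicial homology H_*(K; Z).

H_0 ≅ Z,  H_1 = 0,  H_2 ≅ Z.

Take the total order 0 < 1 < 2 < 3 on the vertex set. Then K (dimension 2) consists of the simplices:

  0-simplices (4): [0], [1], [2], [3]
  1-simplices (6): [0,1], [0,2], [0,3], [1,2], [1,3], [2,3]
  2-simplices (4): [0,1,2], [0,1,3], [0,2,3], [1,2,3]

so the chain groups are C_0 ≅ Z^4, C_1 ≅ Z^6, C_2 ≅ Z^4.

The boundary map ∂_1: C_1 → C_0 maps an edge to its endpoints' difference, ∂[p,q] = q − p.
The resulting 4×6 matrix has rank 3, and its Smith normal form has invariant factors (1,1,1).

Boundary ∂_2: C_2 → C_1 maps a triangle to the signed sum of its edges. For instance
  ∂[0,1,2] = [1,2] − [0,2] + [0,1],
  ∂[1,2,3] = [2,3] − [1,3] + [1,2].
The resulting 6×4 matrix has rank 3, and its Smith normal form has invariant factors (1,1,1).

Reading off H_k = ker ∂_k / im ∂_{k+1}:

  H_0: rank C_0 − rank ∂_1 = 4 − 3 = 1, and the invariant factors of ∂_1 are all 1, so H_0 = Z.
  H_1: rank ker ∂_1 − rank ∂_2 = (6 − 3) − 3 = 0, and the invariant factors of ∂_2 are all 1, so H_1 = 0.
  H_2: rank ker ∂_2 − rank ∂_3 = (4 − 3) − 0 = 1, and there is no ∂_3, so H_2 = Z.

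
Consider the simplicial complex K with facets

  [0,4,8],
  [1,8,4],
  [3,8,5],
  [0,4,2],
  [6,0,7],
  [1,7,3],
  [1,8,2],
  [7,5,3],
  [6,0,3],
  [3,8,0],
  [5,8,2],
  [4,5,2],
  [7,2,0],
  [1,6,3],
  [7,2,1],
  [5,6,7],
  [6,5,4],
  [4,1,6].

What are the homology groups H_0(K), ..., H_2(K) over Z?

Fix the vertex order 0 < 1 < 2 < 3 < 4 < 5 < 6 < 7 < 8 and write every simplex with vertices in increasing order. Then dim K = 2 and the simplices of K are:

  0-simplices (9): [0], [1], [2], [3], [4], [5], [6], [7], [8]
  1-simplices (27): (27 of them)
  2-simplices (18): [0,2,4], [0,2,7], [0,3,6], [0,3,8], [0,4,8], [0,6,7], [1,2,7], [1,2,8], [1,3,6], [1,3,7], [1,4,6], [1,4,8], [2,4,5], [2,5,8], [3,5,7], [3,5,8], [4,5,6], [5,6,7]

so the chain groups are C_0 ≅ Z^9, C_1 ≅ Z^27, C_2 ≅ Z^18.

The boundary map ∂_1: C_1 → C_0 maps an edge to its endpoints' difference, ∂[p,q] = q − p.
The 9×27 boundary matrix has rank 8 and Smith normal form diag(1,1,1,1,1,1,1,1).

The boundary map ∂_2: C_2 → C_1 acts by ∂[p,q,r] = [q,r] − [p,r] + [p,q]. For instance
  ∂[3,5,8] = [5,8] − [3,8] + [3,5],
  ∂[1,3,6] = [3,6] − [1,6] + [1,3].
The resulting 27×18 matrix has rank 18, and its Smith normal form has invariant factors (1,1,1,1,1,1,1,1,1,1,1,1,1,1,1,1,1,2).

From H_k ≅ ker(∂_k) / im(∂_{k+1}) we obtain:

  H_0: rank C_0 − rank ∂_1 = 9 − 8 = 1, and the invariant factors of ∂_1 are all 1, so H_0 ≅ Z.
  H_1: rank ker ∂_1 − rank ∂_2 = (27 − 8) − 18 = 1, and ∂_2 has invariant factor 2 > 1, so H_1 ≅ Z ⊕ Z/2Z.
  H_2: rank ker ∂_2 − rank ∂_3 = (18 − 18) − 0 = 0, and there is no ∂_3, so H_2 ≅ 0.

As a check, the Euler characteristic is 9 − 27 + 18 = 0, which agrees with 1 − 1 + 0 = 0.
(K is a triangulation of the Klein bottle.)

H_0 ≅ Z,  H_1 ≅ Z ⊕ Z/2Z,  H_2 = 0.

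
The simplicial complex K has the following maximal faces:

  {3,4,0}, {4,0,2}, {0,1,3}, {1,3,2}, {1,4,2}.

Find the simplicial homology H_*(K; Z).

Order the vertices as 0 < 1 < 2 < 3 < 4. Listing each simplex with vertices in this order, K has dimension 2 with simplices:

  0-simplices (5): [0], [1], [2], [3], [4]
  1-simplices (10): [0,1], [0,2], [0,3], [0,4], [1,2], [1,3], [1,4], [2,3], [2,4], [3,4]
  2-simplices (5): [0,1,3], [0,2,4], [0,3,4], [1,2,3], [1,2,4]

so the chain groups are C_0 ≅ Z^5, C_1 ≅ Z^10, C_2 ≅ Z^5.

The boundary map ∂_1: C_1 → C_0 sends each edge [p,q] (with p < q) to q − p. For instance
  ∂[0,2] = [2] − [0].
This gives a 5×10 integer matrix of rank 4; reducing to Smith normal form yields diagonal entries (1,1,1,1).

The boundary map ∂_2: C_2 → C_1 sends each 2-simplex [p,q,r] to [q,r] − [p,r] + [p,q]. For instance
  ∂[0,1,3] = [1,3] − [0,3] + [0,1],
  ∂[0,3,4] = [3,4] − [0,4] + [0,3].
The resulting 10×5 matrix has rank 5, and its Smith normal form has invariant factors (1,1,1,1,1).

Reading off H_k = ker ∂_k / im ∂_{k+1}:

  H_0: rank C_0 − rank ∂_1 = 5 − 4 = 1, and the invariant factors of ∂_1 are all 1, so H_0 = Z.
  H_1: rank ker ∂_1 − rank ∂_2 = (10 − 4) − 5 = 1, and the invariant factors of ∂_2 are all 1, so H_1 = Z.
  H_2: rank ker ∂_2 − rank ∂_3 = (5 − 5) − 0 = 0, and there is no ∂_3, so H_2 = 0.

H_0 ≅ Z,  H_1 ≅ Z,  H_2 = 0.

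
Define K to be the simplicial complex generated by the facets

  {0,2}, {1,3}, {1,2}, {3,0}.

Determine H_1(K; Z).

H_1 = Z.

Order the vertices as 0 < 1 < 2 < 3. Listing each simplex with vertices in this order, K has dimension 1 with simplices:

  0-simplices (4): [0], [1], [2], [3]
  1-simplices (4): [0,2], [0,3], [1,2], [1,3]

Hence C_0 ≅ Z^4, C_1 ≅ Z^4.

∂_1: C_1 → C_0 is given by ∂[p,q] = [q] − [p].
This gives a 4×4 integer matrix of rank 3; reducing to Smith normal form yields diagonal entries (1,1,1).

Reading off H_k = ker ∂_k / im ∂_{k+1}:

  H_1: rank ker ∂_1 − rank ∂_2 = (4 − 3) − 0 = 1, and there is no ∂_2, so H_1 ≅ Z.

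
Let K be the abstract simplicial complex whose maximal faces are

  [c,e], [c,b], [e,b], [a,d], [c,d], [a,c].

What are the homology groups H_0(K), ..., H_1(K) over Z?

Take the total order a < b < c < d < e on the vertex set. Then K (dimension 1) consists of the simplices:

  0-simplices (5): a, b, c, d, e
  1-simplices (6): ac, ad, bc, be, cd, ce

so the chain groups are C_0 ≅ Z^5, C_1 ≅ Z^6.

The boundary map ∂_1: C_1 → C_0 maps an edge to its endpoints' difference, ∂[p,q] = q − p. For instance
  ∂cd = d − c.
This gives a 5×6 integer matrix of rank 4; reducing to Smith normal form yields diagonal entries (1,1,1,1).

From H_k ≅ ker(∂_k) / im(∂_{k+1}) we obtain:

  H_0: rank C_0 − rank ∂_1 = 5 − 4 = 1, and the invariant factors of ∂_1 are all 1, so H_0 = Z.
  H_1: rank ker ∂_1 − rank ∂_2 = (6 − 4) − 0 = 2, and there is no ∂_2, so H_1 = Z^2.

As a check, the Euler characteristic is 5 − 6 = -1, which agrees with 1 − 2 = -1.

H_0 ≅ Z,  H_1 ≅ Z^2.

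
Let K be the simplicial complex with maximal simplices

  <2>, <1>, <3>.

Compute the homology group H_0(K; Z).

Order the vertices as 1 < 2 < 3. Listing each simplex with vertices in this order, K has dimension 0 with simplices:

  0-simplices (3): [1], [2], [3]

giving chain groups C_0 ≅ Z^3.

Reading off H_k = ker ∂_k / im ∂_{k+1}:

  H_0: rank C_0 − rank ∂_1 = 3 − 0 = 3, and there is no ∂_1, so H_0 ≅ Z^3.

H_0 ≅ Z^3.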